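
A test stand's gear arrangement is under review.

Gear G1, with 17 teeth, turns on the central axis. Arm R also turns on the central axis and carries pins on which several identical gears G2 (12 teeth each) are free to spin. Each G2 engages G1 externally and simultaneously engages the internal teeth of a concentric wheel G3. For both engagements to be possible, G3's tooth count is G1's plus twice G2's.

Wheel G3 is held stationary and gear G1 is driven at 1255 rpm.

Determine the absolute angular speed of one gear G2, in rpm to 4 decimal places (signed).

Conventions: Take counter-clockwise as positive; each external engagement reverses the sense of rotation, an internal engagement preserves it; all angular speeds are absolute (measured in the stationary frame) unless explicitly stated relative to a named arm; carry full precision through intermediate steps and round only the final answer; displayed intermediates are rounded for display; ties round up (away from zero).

topology: planetary set — G1 17T / G2 12T / G3 41T, arm = carrier (Willis)
normalise by the input: solve with ω_sun = 1, then scale by 1255 rpm
ring teeth: 17 + 2·12 = 41
17(ω_sun−ω_arm) = −41(ω_ring−ω_arm),  ω_ring = 0, ω_sun = 1
17(1−ω_arm) = −41(0−ω_arm)  ⇒  58·ω_arm = 17  ⇒  ω_arm = 17/58
sun–planet mesh: 17·(1−17/58) = −12·(ω_p−ω_arm)  ⇒  ω_p−ω_arm = -697/696
ω_p = 17/58 − 697/696 = -17/24
scale: ω_p = -17/24 × 1255 rpm = -888.9583 rpm

-888.9583 rpm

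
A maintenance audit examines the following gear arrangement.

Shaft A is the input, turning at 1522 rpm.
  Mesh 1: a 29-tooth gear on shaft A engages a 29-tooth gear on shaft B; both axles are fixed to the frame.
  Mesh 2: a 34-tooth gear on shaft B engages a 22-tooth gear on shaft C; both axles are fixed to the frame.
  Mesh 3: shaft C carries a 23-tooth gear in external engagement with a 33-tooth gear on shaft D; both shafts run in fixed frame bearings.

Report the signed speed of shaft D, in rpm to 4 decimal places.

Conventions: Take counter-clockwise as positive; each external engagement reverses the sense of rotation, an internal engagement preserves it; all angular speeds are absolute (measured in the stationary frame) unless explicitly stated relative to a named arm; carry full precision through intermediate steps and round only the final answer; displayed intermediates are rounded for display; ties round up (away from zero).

3-mesh fixed-axis compound train (all bearings frame-fixed)
mesh 1 [29T→29T]: ω = 1522.0000×29/29 = 1522.0000 rpm, sense flips to −
mesh 2 [34T→22T]: ω = 1522.0000×34/22 = 2352.1818 rpm, sense flips to +
mesh 3 [23T→33T]: ω = 2352.1818×23/33 = 1639.3994 rpm, sense flips to −
signed output speed = -1639.3994 rpm

-1639.3994 rpm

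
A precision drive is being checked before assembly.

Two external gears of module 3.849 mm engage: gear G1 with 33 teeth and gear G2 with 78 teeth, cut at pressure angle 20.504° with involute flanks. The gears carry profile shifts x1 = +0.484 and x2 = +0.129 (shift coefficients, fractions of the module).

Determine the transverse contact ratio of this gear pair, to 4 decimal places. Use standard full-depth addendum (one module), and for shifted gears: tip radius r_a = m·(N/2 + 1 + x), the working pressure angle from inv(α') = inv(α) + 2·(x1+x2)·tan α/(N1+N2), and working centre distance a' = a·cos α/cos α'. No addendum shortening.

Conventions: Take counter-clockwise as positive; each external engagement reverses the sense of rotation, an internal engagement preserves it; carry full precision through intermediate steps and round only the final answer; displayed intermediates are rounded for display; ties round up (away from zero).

1.6106

recognized (one external pair, fixed centres): single-mesh tooth geometry, m = 3.849, N1 = 33, N2 = 78
base radii: r_b1 = 59.485093, r_b2 = 140.601129
tip radii: r_a1 = 69.220416, r_a2 = 154.456521
inv(α') = inv(20.504°) + 2·(+0.484+0.129)·tan α/(33+78) = 0.02023240  ⇒  α' = 22.06249°
a' = a·cos α / cos α' = 213.6195·cos 20.504°/cos 22.06249° = 215.895210
action lengths: √(r_a1²−r_b1²) = 35.397595, √(r_a2²−r_b2²) = 63.938561
base pitch p_b = π·m·cos α = 11.325935
CR = (35.397595 + 63.938561 − 215.895210·sin 22.06249°)/11.325935 = 1.610648
contact ratio ≈ 1.6106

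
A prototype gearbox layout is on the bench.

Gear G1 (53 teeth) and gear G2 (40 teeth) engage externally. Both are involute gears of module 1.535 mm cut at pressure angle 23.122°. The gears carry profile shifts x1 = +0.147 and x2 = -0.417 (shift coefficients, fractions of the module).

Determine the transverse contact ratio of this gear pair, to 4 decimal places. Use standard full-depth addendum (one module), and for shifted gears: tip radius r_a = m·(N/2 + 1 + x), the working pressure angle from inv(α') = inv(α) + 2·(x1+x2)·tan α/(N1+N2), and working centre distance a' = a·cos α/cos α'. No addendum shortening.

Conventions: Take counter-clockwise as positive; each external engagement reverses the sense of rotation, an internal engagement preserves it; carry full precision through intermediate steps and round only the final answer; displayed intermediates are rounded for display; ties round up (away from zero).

1.6414

single-mesh involute tooth geometry (53T engaging 40T at module 1.535)
base radii: r_b1 = 37.409908, r_b2 = 28.233893
tip radii: r_a1 = 42.438145, r_a2 = 31.594905
inv(α') = inv(23.122°) + 2·(+0.147-0.417)·tan α/(53+40) = 0.02095572  ⇒  α' = 22.31166°
a' = a·cos α / cos α' = 71.3775·cos 23.122°/cos 22.31166° = 70.956111
action lengths: √(r_a1²−r_b1²) = 20.037338, √(r_a2²−r_b2²) = 14.180455
base pitch p_b = π·m·cos α = 4.434970
CR = (20.037338 + 14.180455 − 70.956111·sin 22.31166°)/4.434970 = 1.641431
contact ratio ≈ 1.6414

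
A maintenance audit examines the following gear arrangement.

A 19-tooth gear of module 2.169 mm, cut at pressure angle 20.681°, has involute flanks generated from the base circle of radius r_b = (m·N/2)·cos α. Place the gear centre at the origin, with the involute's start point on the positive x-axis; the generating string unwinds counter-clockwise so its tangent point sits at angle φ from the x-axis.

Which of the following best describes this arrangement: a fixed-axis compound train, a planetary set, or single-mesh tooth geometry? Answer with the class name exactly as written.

single-mesh tooth geometry

recognized (one wheel, involute flank): single-mesh tooth geometry, m = 2.169, N = 19
classification: single-mesh tooth geometry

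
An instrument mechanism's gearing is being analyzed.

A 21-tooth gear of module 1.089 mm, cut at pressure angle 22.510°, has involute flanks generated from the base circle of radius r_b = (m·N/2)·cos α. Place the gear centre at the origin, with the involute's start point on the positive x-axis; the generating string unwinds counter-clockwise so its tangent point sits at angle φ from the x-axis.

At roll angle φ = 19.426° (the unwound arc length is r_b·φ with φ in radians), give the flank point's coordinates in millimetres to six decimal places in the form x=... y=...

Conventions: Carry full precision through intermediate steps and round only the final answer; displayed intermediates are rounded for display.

x=11.153145 y=0.135663

recognized (one wheel, involute flank): single-mesh tooth geometry, m = 1.089, N = 21
pitch radius r_p = m·N/2 = 1.089·21/2 = 11.434500
base radius r_b = r_p·cos α = 11.434500·cos 22.510° = 10.563337
roll angle φ = 19.426° = 0.33904766 rad
x = r_b·(cos φ + φ·sin φ) = 11.153145
y = r_b·(sin φ − φ·cos φ) = 0.135663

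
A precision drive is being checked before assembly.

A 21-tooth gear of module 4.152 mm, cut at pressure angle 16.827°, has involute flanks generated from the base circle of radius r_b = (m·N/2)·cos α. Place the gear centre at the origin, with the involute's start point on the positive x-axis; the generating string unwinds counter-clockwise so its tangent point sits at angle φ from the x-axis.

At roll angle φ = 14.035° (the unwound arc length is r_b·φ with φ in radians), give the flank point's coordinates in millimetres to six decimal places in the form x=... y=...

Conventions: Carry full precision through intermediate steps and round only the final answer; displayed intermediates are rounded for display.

recognized (one wheel, involute flank): single-mesh tooth geometry, m = 4.152, N = 21
pitch radius r_p = m·N/2 = 4.152·21/2 = 43.596000
base radius r_b = r_p·cos α = 43.596000·cos 16.827° = 41.729358
roll angle φ = 14.035° = 0.24495696 rad
x = r_b·(cos φ + φ·sin φ) = 42.962603
y = r_b·(sin φ − φ·cos φ) = 0.203227

x=42.962603 y=0.203227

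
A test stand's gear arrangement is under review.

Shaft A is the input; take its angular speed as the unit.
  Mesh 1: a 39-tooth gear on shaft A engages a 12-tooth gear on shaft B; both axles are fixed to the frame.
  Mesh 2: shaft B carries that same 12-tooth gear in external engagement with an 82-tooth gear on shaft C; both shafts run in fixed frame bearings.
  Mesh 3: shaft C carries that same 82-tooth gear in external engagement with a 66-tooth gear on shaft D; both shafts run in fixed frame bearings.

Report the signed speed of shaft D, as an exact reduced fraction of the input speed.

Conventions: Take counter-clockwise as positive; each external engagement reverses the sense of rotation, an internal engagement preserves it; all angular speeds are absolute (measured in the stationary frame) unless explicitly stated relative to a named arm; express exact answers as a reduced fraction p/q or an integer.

-13/22

3-mesh fixed-axis compound train (all bearings frame-fixed)
mesh 1 [39T→12T]: |ω|/ω_in = 1×39/12 = 13/4, sense flips to −
mesh 2 [12T→82T]: |ω|/ω_in = (13/4)×12/82 = 39/82, sense flips to +
mesh 3 [82T→66T]: |ω|/ω_in = (39/82)×82/66 = 13/22, sense flips to −
signed output speed (× input speed) = -13/22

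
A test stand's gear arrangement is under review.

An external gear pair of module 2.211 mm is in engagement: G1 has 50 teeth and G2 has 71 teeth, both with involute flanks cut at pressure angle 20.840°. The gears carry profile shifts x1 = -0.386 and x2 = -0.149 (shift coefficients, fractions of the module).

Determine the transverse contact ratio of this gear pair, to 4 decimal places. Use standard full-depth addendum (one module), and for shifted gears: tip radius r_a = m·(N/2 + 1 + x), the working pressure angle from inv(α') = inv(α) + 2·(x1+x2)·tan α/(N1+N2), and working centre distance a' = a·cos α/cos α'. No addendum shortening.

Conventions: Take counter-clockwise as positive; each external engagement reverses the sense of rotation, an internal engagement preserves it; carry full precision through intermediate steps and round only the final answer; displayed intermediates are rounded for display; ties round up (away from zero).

single-mesh involute tooth geometry (50T engaging 71T at module 2.211)
base radii: r_b1 = 51.658773, r_b2 = 73.355458
tip radii: r_a1 = 56.632554, r_a2 = 80.372061
inv(α') = inv(20.840°) + 2·(-0.386-0.149)·tan α/(50+71) = 0.01357063  ⇒  α' = 19.40412°
a' = a·cos α / cos α' = 133.7655·cos 20.840°/cos 19.40412° = 132.542827
action lengths: √(r_a1²−r_b1²) = 23.208130, √(r_a2²−r_b2²) = 32.842730
base pitch p_b = π·m·cos α = 6.491633
CR = (23.208130 + 32.842730 − 132.542827·sin 19.40412°)/6.491633 = 1.851044
contact ratio ≈ 1.8510

1.8510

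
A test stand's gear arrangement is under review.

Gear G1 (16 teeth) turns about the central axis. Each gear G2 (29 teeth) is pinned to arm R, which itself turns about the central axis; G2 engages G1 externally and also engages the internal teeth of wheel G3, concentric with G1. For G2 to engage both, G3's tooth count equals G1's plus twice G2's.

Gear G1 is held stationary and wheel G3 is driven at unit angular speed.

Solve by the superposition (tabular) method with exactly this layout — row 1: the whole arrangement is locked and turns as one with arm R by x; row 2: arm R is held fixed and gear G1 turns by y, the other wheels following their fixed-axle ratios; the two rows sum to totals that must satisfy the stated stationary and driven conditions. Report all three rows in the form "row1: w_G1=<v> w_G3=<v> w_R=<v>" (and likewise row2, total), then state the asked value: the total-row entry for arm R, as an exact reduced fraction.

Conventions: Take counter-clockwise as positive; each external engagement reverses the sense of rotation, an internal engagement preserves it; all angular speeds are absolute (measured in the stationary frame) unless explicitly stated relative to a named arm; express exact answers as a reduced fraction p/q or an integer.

row1: w_G1=37/45 w_G3=37/45 w_R=37/45
row2: w_G1=-37/45 w_G3=8/45 w_R=0
total: w_G1=0 w_G3=1 w_R=37/45
asked value: 37/45

recognized (axles ride arm R): planetary set, 16/29/74 teeth
row 1 (train locked, turned with arm): all members turn x
row 2: sun turns y, ring = −(16/74)·y, arm 0
boundary: total ω_sun = x + y = 0 and total ω_ring = x − (16/74)·y = 1  ⇒  y = -37/45, x = 37/45
row 2 ring = −(16/74)·(-37/45) = 8/45
totals (row 1 + row 2): sun 37/45 + (-37/45) = 0, ring 37/45 + 8/45 = 1, arm 37/45 + 0 = 37/45
asked cell (total, arm) = 37/45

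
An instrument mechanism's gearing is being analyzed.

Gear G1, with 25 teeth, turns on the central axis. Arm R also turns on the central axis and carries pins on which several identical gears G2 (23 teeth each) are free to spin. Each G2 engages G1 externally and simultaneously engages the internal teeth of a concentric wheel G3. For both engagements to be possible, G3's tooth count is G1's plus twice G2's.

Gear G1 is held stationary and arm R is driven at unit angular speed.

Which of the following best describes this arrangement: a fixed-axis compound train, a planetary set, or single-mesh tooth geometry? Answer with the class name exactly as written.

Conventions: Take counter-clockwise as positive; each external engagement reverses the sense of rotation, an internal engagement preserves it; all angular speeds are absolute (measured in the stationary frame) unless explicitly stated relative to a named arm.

planetary set

class = planetary set [G3 = 25+2·23 = 71; Willis about the carrier]
classification: planetary set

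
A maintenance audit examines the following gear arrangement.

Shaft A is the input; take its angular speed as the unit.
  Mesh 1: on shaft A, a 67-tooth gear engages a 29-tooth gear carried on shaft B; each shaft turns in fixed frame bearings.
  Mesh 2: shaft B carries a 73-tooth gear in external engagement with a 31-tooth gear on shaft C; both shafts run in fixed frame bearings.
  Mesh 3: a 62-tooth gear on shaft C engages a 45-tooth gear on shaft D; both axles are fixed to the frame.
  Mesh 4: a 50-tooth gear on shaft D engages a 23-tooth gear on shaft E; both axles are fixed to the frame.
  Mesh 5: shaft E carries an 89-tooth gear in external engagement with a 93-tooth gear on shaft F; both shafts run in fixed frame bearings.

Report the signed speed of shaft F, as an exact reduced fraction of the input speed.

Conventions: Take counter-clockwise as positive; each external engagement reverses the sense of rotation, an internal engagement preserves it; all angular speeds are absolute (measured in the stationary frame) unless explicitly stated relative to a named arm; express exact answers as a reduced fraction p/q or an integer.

5-mesh fixed-axis compound train (all bearings frame-fixed)
mesh 1 [67T→29T]: |ω|/ω_in = 1×67/29 = 67/29, sense flips to −
mesh 2 [73T→31T]: |ω|/ω_in = (67/29)×73/31 = 4891/899, sense flips to +
mesh 3 [62T→45T]: |ω|/ω_in = (4891/899)×62/45 = 9782/1305, sense flips to −
mesh 4 [50T→23T]: |ω|/ω_in = (9782/1305)×50/23 = 97820/6003, sense flips to +
mesh 5 [89T→93T]: |ω|/ω_in = (97820/6003)×89/93 = 8705980/558279, sense flips to −
signed output speed (× input speed) = -8705980/558279

-8705980/558279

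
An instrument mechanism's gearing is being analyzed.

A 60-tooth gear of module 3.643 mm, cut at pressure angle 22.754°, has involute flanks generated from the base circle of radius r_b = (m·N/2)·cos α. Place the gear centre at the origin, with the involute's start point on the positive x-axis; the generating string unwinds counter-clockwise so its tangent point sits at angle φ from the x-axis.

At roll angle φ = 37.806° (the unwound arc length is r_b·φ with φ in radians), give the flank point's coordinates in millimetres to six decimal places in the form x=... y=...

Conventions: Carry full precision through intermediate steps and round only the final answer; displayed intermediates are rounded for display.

x=120.393560 y=9.237587

class = single-mesh tooth geometry [base-circle involute, m = 3.643, 60T]
pitch radius r_p = m·N/2 = 3.643·60/2 = 109.290000
base radius r_b = r_p·cos α = 109.290000·cos 22.754° = 100.784393
roll angle φ = 37.806° = 0.65983918 rad
x = r_b·(cos φ + φ·sin φ) = 120.393560
y = r_b·(sin φ − φ·cos φ) = 9.237587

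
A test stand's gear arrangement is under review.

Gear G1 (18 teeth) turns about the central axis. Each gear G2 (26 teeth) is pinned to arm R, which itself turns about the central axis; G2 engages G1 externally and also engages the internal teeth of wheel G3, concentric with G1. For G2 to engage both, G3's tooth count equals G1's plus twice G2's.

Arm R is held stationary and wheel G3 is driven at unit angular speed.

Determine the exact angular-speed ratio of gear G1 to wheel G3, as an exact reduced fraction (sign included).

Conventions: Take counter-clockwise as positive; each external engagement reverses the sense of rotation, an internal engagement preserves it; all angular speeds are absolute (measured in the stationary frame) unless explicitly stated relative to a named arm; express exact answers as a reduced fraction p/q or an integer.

-35/9

recognized (axles ride arm R): planetary set, 18/26/70 teeth
ring teeth: 18 + 2·26 = 70
18(ω_sun−ω_arm) = −70(ω_ring−ω_arm),  ω_arm = 0, ω_ring = 1
ω_sun = 0 − (70/18)(1−0) = -35/9
ω_out/ω_in = -35/9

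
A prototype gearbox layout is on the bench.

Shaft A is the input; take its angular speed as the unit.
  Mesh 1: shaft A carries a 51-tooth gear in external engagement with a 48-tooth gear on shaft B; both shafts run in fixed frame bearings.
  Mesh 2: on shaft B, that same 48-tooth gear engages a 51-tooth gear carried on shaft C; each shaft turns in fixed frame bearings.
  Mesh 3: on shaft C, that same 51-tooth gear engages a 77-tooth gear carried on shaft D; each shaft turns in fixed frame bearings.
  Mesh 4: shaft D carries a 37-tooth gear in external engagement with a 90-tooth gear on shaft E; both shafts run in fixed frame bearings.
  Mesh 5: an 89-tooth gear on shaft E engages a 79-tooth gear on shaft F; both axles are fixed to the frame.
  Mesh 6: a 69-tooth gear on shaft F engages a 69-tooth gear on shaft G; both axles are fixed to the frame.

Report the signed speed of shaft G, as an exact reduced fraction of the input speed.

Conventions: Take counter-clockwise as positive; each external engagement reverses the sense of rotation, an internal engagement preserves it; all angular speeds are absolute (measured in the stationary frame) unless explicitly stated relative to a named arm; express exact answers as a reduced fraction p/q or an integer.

55981/182490

6-mesh fixed-axis compound train (all bearings frame-fixed)
mesh 1 [51T→48T]: |ω|/ω_in = 1×51/48 = 17/16, sense flips to −
mesh 2 [48T→51T]: |ω|/ω_in = (17/16)×48/51 = 1, sense flips to +
mesh 3 [51T→77T]: |ω|/ω_in = 1×51/77 = 51/77, sense flips to −
mesh 4 [37T→90T]: |ω|/ω_in = (51/77)×37/90 = 629/2310, sense flips to +
mesh 5 [89T→79T]: |ω|/ω_in = (629/2310)×89/79 = 55981/182490, sense flips to −
mesh 6 [69T→69T]: |ω|/ω_in = (55981/182490)×69/69 = 55981/182490, sense flips to +
signed output speed (× input speed) = 55981/182490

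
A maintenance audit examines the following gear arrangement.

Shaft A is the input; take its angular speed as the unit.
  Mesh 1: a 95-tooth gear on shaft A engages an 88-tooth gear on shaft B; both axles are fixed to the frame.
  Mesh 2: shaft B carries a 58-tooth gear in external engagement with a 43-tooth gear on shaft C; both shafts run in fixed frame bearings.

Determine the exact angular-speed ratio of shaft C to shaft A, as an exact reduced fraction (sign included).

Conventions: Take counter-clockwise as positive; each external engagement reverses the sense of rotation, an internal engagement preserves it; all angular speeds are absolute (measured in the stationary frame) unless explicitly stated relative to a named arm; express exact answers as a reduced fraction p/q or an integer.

class = fixed-axis compound train [2 meshes; 2 ratios multiply, 2 sense flips]
mesh 1 [95T→88T]: running ratio 95/88, sense −
mesh 2 [58T→43T]: running ratio 2755/1892, sense +
ω_out/ω_in = 2755/1892

2755/1892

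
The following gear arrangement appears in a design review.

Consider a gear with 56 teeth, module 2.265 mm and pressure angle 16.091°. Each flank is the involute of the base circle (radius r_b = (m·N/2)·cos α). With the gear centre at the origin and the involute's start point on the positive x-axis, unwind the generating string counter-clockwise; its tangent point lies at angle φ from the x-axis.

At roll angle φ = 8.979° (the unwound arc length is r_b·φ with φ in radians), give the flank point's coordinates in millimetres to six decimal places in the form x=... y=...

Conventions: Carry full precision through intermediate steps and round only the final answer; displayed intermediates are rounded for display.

x=61.679044 y=0.077983

single-mesh involute tooth geometry (56T wheel at module 2.265)
pitch radius r_p = m·N/2 = 2.265·56/2 = 63.420000
base radius r_b = r_p·cos α = 63.420000·cos 16.091° = 60.935376
roll angle φ = 8.979° = 0.15671311 rad
x = r_b·(cos φ + φ·sin φ) = 61.679044
y = r_b·(sin φ − φ·cos φ) = 0.077983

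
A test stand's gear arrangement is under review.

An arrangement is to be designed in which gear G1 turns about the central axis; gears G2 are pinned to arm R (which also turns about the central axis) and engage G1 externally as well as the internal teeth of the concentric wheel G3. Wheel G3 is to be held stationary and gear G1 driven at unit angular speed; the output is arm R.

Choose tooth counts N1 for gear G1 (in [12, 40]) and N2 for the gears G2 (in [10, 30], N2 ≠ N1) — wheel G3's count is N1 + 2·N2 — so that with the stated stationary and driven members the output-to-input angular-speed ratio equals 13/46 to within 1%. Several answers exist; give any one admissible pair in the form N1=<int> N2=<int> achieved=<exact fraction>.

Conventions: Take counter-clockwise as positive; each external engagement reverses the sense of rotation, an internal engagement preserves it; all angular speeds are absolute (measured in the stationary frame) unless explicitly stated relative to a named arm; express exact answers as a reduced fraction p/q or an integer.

topology: planetary set — design target 13/46, arm = carrier (Willis)
Willis with ω_ring = 0: ω_arm/ω_sun = N1/(N1+N3); set equal to 13/46  ⇒  N3/N1 = 1/(13/46) − 1 = 33/13
N3 = N1 + 2·N2  ⇒  N2/N1 = (N3/N1 − 1)/2 = (33/13 − 1)/2 = 10/13
smallest multiple with N1 ≥ 12 and N2 ≥ 10: k = 1  ⇒  N1 = 1·13 = 13, N2 = 1·10 = 10 (N1 ≤ 40, N2 ≤ 30, N2 ≠ N1 ✓), N3 = 13 + 2·10 = 33
check: N1/(N1+N3) with N1 = 13, N3 = 33 gives 13/46; |achieved − target| = 0 ≤ 13/4600 ✓

N1=13 N2=10 achieved=13/46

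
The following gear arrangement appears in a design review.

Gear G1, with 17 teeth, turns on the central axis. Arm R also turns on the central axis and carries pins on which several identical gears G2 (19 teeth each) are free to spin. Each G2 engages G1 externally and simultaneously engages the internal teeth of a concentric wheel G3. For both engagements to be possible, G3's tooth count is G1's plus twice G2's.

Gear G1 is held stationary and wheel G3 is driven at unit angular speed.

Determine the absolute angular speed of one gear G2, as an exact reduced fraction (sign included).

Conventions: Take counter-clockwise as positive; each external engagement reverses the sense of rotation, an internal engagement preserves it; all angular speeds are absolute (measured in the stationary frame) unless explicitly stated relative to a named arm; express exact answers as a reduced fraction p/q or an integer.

planetary set (17T centre, 19T on arm, 55T internal) — Willis relation
ring teeth: 17 + 2·19 = 55
17(ω_sun−ω_arm) = −55(ω_ring−ω_arm),  ω_sun = 0, ω_ring = 1
17(0−ω_arm) = −55(1−ω_arm)  ⇒  72·ω_arm = 55  ⇒  ω_arm = 55/72
sun–planet mesh: 17·(0−55/72) = −19·(ω_p−ω_arm)  ⇒  ω_p−ω_arm = 935/1368
ω_p = 55/72 + 935/1368 = 55/38
exact speed ratio = 55/38

55/38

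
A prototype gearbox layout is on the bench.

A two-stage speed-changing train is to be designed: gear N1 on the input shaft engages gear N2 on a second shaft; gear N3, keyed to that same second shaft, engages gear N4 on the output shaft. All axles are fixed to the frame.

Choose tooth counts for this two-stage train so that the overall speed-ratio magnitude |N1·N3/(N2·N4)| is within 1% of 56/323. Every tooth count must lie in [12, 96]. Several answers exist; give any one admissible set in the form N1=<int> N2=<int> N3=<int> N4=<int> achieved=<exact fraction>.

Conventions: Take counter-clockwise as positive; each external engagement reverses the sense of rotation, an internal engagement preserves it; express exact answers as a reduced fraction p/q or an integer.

topology: fixed-axis compound train — 2 stages, target 56/323
target = 56/323 in lowest terms: an exact hit needs N1·N3 = k·56 and N2·N4 = k·323 for one integer k, every count in [12, 96]; additionally prefer no 1:1 stage (N1 ≠ N2, N3 ≠ N4)
k = 1…2: no 1:1-free in-range split of k·56 and k·323 into factor pairs; take k = 3
k = 3: N1·N3 = 168 = 12·14, N2·N4 = 969 = 17·57
achieved = 12·14/(17·57) = 56/323; |achieved − target| = 0 ≤ 14/8075 ✓

N1=12 N2=17 N3=14 N4=57 achieved=56/323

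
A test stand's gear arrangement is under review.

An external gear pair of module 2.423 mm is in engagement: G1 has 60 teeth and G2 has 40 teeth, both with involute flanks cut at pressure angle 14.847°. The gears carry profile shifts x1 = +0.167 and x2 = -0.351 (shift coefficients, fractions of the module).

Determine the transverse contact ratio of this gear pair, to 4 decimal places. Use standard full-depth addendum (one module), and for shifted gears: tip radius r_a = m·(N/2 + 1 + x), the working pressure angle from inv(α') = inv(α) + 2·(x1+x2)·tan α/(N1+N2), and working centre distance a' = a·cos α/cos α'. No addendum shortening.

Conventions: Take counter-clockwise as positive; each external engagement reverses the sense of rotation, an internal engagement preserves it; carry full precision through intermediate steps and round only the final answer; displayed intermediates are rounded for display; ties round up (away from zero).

2.1819

recognized (one external pair, fixed centres): single-mesh tooth geometry, m = 2.423, N1 = 60, N2 = 40
base radii: r_b1 = 70.263137, r_b2 = 46.842091
tip radii: r_a1 = 75.517641, r_a2 = 50.032527
inv(α') = inv(14.847°) + 2·(+0.167-0.351)·tan α/(60+40) = 0.00498459  ⇒  α' = 14.00248°
a' = a·cos α / cos α' = 121.1500·cos 14.847°/cos 14.00248° = 120.691544
action lengths: √(r_a1²−r_b1²) = 27.676808, √(r_a2²−r_b2²) = 17.580451
base pitch p_b = π·m·cos α = 7.357938
CR = (27.676808 + 17.580451 − 120.691544·sin 14.00248°)/7.357938 = 2.181898
contact ratio ≈ 2.1819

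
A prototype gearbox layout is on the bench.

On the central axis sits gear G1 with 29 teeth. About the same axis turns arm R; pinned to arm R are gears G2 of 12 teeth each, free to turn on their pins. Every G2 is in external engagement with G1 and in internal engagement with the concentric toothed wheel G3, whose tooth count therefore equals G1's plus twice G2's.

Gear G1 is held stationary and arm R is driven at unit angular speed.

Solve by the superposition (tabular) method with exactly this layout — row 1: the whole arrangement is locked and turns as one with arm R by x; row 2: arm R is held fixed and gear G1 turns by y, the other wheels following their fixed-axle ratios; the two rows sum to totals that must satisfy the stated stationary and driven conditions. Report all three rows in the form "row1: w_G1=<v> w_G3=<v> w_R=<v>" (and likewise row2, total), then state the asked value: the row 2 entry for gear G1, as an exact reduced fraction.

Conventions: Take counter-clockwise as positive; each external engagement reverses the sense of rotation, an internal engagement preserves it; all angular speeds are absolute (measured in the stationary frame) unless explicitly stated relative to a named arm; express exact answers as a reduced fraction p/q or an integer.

row1: w_G1=1 w_G3=1 w_R=1
row2: w_G1=-1 w_G3=29/53 w_R=0
total: w_G1=0 w_G3=82/53 w_R=1
asked value: -1

topology: planetary set — G1 29T / G2 12T / G3 53T, arm = carrier (Willis)
superposition row 1 [locked train]: every member turns x
row 2 — arm fixed, fixed-axis ratios: sun y, ring −(29/53)·y, arm 0
boundary: total ω_sun = x + y = 0 and total ω_arm = x = 1  ⇒  y = -1, x = 1
row 2 ring = −(29/53)·(-1) = 29/53
totals (row 1 + row 2): sun 1 + (-1) = 0, ring 1 + 29/53 = 82/53, arm 1 + 0 = 1
asked cell (row2, sun) = -1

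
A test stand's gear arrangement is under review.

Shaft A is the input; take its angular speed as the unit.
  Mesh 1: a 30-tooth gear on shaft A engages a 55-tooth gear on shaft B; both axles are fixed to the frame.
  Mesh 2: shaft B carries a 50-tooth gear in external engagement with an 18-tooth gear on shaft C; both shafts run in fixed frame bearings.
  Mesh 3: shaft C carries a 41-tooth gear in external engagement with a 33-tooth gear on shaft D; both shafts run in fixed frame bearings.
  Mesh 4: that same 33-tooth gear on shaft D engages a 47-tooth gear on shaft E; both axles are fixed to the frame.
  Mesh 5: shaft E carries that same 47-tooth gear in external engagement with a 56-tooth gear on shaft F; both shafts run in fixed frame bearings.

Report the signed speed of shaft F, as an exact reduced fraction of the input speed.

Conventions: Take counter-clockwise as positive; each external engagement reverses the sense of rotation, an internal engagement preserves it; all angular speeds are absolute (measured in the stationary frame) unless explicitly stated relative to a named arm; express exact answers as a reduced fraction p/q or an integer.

-1025/924

5-mesh fixed-axis compound train (all bearings frame-fixed)
mesh 1 [30T→55T]: |ω|/ω_in = 1×30/55 = 6/11, sense flips to −
mesh 2 [50T→18T]: |ω|/ω_in = (6/11)×50/18 = 50/33, sense flips to +
mesh 3 [41T→33T]: |ω|/ω_in = (50/33)×41/33 = 2050/1089, sense flips to −
mesh 4 [33T→47T]: |ω|/ω_in = (2050/1089)×33/47 = 2050/1551, sense flips to +
mesh 5 [47T→56T]: |ω|/ω_in = (2050/1551)×47/56 = 1025/924, sense flips to −
signed output speed (× input speed) = -1025/924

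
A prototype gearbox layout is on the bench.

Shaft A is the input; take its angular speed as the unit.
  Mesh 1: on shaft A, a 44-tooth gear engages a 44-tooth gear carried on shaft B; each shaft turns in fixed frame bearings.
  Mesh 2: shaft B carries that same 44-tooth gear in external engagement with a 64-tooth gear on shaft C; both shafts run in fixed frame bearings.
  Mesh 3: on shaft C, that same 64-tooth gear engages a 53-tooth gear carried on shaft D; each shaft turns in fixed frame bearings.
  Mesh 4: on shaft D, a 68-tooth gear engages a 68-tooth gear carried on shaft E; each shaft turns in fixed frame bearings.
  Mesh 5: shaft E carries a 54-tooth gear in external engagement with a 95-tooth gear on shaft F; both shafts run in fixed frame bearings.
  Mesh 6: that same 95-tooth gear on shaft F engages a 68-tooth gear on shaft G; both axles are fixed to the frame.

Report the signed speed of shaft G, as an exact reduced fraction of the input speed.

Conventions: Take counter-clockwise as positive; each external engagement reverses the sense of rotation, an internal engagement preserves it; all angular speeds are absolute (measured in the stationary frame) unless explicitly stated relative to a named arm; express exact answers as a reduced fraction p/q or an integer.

6-mesh fixed-axis compound train (all bearings frame-fixed)
mesh 1 [44T→44T]: |ω|/ω_in = 1×44/44 = 1, sense flips to −
mesh 2 [44T→64T]: |ω|/ω_in = 1×44/64 = 11/16, sense flips to +
mesh 3 [64T→53T]: |ω|/ω_in = (11/16)×64/53 = 44/53, sense flips to −
mesh 4 [68T→68T]: |ω|/ω_in = (44/53)×68/68 = 44/53, sense flips to +
mesh 5 [54T→95T]: |ω|/ω_in = (44/53)×54/95 = 2376/5035, sense flips to −
mesh 6 [95T→68T]: |ω|/ω_in = (2376/5035)×95/68 = 594/901, sense flips to +
signed output speed (× input speed) = 594/901

594/901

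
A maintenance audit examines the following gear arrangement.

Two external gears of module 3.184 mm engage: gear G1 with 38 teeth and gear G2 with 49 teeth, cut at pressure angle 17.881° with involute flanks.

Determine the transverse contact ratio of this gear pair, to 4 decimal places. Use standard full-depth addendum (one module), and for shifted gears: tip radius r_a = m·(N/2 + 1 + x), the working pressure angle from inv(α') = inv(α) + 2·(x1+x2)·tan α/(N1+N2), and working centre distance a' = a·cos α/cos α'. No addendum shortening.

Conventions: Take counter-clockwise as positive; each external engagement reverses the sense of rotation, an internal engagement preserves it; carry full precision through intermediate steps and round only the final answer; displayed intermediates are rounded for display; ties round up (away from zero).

1.8442

single-mesh involute tooth geometry (38T engaging 49T at module 3.184)
base radii: r_b1 = 57.573818, r_b2 = 74.239923
tip radii: r_a1 = 63.680000, r_a2 = 81.192000
no profile shift: α' = α, a' = a
action lengths: √(r_a1²−r_b1²) = 27.210254, √(r_a2²−r_b2²) = 32.872096
base pitch p_b = π·m·cos α = 9.519657
CR = (27.210254 + 32.872096 − 138.504000·sin 17.88100°)/9.519657 = 1.844178
contact ratio ≈ 1.8442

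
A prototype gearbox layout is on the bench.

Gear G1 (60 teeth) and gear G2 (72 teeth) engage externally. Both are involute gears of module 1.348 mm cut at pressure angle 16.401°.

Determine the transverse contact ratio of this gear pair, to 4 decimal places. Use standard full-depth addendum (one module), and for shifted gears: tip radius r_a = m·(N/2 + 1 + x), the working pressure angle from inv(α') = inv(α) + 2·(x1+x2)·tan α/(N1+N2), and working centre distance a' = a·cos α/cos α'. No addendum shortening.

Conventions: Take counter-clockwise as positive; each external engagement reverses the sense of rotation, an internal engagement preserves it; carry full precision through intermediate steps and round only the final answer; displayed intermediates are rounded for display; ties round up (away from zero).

2.0456

topology: single-mesh involute geometry — m = 1.348, 60T/72T pair
base radii: r_b1 = 38.794458, r_b2 = 46.553349
tip radii: r_a1 = 41.788000, r_a2 = 49.876000
no profile shift: α' = α, a' = a
action lengths: √(r_a1²−r_b1²) = 15.531484, √(r_a2²−r_b2²) = 17.899750
base pitch p_b = π·m·cos α = 4.062546
CR = (15.531484 + 17.899750 − 88.968000·sin 16.40100°)/4.062546 = 2.045611
contact ratio ≈ 2.0456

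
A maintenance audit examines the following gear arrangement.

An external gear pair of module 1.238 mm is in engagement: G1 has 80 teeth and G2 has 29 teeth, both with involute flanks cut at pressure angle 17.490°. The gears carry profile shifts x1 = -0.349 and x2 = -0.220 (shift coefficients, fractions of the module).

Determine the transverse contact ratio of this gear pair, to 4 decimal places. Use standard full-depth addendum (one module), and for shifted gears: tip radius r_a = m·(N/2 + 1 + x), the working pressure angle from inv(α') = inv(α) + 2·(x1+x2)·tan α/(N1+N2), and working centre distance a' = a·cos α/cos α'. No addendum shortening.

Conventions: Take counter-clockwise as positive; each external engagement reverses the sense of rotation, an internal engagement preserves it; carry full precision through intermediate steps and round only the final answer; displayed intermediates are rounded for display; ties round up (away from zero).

single-mesh involute tooth geometry (80T engaging 29T at module 1.238)
base radii: r_b1 = 47.230662, r_b2 = 17.121115
tip radii: r_a1 = 50.325938, r_a2 = 18.916640
inv(α') = inv(17.490°) + 2·(-0.349-0.220)·tan α/(80+29) = 0.00655900  ⇒  α' = 15.31937°
a' = a·cos α / cos α' = 67.4710·cos 17.490°/cos 15.31937° = 66.722551
action lengths: √(r_a1²−r_b1²) = 17.377130, √(r_a2²−r_b2²) = 8.044047
base pitch p_b = π·m·cos α = 3.709487
CR = (17.377130 + 8.044047 − 66.722551·sin 15.31937°)/3.709487 = 2.100867
contact ratio ≈ 2.1009

2.1009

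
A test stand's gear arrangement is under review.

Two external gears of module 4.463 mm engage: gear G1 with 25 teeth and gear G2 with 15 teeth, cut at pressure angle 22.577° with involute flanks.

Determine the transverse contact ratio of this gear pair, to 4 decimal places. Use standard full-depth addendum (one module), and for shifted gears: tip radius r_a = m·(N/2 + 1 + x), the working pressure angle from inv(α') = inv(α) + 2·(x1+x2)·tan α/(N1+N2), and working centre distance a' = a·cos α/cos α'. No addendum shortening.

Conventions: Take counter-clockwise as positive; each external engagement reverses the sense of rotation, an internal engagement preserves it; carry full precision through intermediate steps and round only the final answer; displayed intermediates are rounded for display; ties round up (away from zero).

topology: single-mesh involute geometry — m = 4.463, 25T/15T pair
base radii: r_b1 = 51.512192, r_b2 = 30.907315
tip radii: r_a1 = 60.250500, r_a2 = 37.935500
no profile shift: α' = α, a' = a
action lengths: √(r_a1²−r_b1²) = 31.250869, √(r_a2²−r_b2²) = 21.996364
base pitch p_b = π·m·cos α = 12.946426
CR = (31.250869 + 21.996364 − 89.260000·sin 22.57700°)/12.946426 = 1.465896
contact ratio ≈ 1.4659

1.4659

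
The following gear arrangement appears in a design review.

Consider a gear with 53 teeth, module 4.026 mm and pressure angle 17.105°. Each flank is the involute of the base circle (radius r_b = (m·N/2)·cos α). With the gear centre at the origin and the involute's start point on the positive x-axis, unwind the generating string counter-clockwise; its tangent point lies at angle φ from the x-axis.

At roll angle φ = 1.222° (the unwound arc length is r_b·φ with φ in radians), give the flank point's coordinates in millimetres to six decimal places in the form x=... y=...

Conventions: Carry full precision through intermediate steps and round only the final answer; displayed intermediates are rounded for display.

class = single-mesh tooth geometry [base-circle involute, m = 4.026, 53T]
pitch radius r_p = m·N/2 = 4.026·53/2 = 106.689000
base radius r_b = r_p·cos α = 106.689000·cos 17.105° = 101.969863
roll angle φ = 1.222° = 0.02132792 rad
x = r_b·(cos φ + φ·sin φ) = 101.993052
y = r_b·(sin φ − φ·cos φ) = 0.000330

x=101.993052 y=0.000330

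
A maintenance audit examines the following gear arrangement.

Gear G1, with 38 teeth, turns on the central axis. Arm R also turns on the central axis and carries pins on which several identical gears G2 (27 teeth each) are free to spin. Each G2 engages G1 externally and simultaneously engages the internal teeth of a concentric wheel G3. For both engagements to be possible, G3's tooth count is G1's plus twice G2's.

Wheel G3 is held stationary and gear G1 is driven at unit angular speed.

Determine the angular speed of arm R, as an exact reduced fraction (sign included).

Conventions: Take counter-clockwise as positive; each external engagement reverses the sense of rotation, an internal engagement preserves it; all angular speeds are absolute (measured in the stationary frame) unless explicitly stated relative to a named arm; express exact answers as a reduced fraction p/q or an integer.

topology: planetary set — G1 38T / G2 27T / G3 92T, arm = carrier (Willis)
ring teeth: 38 + 2·27 = 92
38(ω_sun−ω_arm) = −92(ω_ring−ω_arm),  ω_ring = 0, ω_sun = 1
38(1−ω_arm) = −92(0−ω_arm)  ⇒  130·ω_arm = 38  ⇒  ω_arm = 19/65
exact speed ratio = 19/65

19/65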